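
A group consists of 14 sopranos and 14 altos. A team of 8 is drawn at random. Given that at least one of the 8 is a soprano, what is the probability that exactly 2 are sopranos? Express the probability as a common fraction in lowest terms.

Work in counts. Selections with at least one soprano: C(28,8) − C(14,8) = 3108105 − 3003 = 3105102.
Of those, selections where exactly 2 are sopranos: C(14,2)·C(14,6) = 91·3003 = 273273.
Conditional probability = 273273/3105102 = 91/1034.

91/1034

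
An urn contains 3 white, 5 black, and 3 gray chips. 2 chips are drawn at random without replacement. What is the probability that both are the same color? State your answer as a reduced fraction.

There are C(11,2) = 55 ways to draw 2 chips.
All same color: C(3,2) + C(5,2) + C(3,2) = 3 + 10 + 3 = 16.
Probability = 16/55.

16/55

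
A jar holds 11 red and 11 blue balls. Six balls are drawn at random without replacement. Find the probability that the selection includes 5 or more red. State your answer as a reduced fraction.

There are C(22,6) = 74613 ways to choose the 6.
Favorable selections (5 or more red): C(11,5)·C(11,1) + C(11,6)·C(11,0) = 5082 + 462 = 5544.
Probability = 5544/74613 = 24/323.

24/323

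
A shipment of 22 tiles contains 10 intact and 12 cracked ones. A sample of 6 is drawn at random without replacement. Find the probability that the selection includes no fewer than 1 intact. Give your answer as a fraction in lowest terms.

319/323

There are C(22,6) = 74613 ways to choose the 6.
Favorable selections (no fewer than 1 intact): C(10,1)·C(12,5) + C(10,2)·C(12,4) + C(10,3)·C(12,3) + C(10,4)·C(12,2) + C(10,5)·C(12,1) + C(10,6)·C(12,0) = 7920 + 22275 + 26400 + 13860 + 3024 + 210 = 73689.
Probability = 73689/74613 = 319/323.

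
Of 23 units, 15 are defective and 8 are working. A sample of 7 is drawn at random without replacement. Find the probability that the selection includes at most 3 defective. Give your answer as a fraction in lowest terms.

There are C(23,7) = 245157 ways to choose the 7.
Favorable selections (at most 3 defective): C(15,0)·C(8,7) + C(15,1)·C(8,6) + C(15,2)·C(8,5) + C(15,3)·C(8,4) = 8 + 420 + 5880 + 31850 = 38158.
Probability = 38158/245157.

38158/245157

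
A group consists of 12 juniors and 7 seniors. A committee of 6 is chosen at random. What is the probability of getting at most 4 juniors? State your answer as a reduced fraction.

Total selections: C(19,6) = 27132.
Count the complement (more than 4 juniors): C(12,5)·C(7,1) + C(12,6)·C(7,0) = 5544 + 924 = 6468.
Probability = 1 − 6468/27132 = 20664/27132 = 246/323.

246/323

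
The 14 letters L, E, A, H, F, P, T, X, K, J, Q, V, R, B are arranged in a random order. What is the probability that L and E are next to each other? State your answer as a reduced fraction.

There are 14! = 87178291200 arrangements.
Treat L and E as a block: 13! arrangements of the blocks × 2 orders within the block = 2·6227020800 = 12454041600.
Probability = 12454041600/87178291200 = 1/7.

1/7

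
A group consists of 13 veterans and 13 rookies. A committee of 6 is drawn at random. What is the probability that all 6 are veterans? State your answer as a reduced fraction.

6/805

There are C(26,6) = 230230 possible selections.
Selections with all veterans: C(13,6) = 1716.
Probability = 1716/230230 = 6/805.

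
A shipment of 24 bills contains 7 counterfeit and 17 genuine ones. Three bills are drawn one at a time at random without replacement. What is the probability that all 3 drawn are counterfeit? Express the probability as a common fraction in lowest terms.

35/2024

Multiply the conditional probabilities at each draw: 7/24 · 6/23 · 5/22 = 210/12144 = 35/2024.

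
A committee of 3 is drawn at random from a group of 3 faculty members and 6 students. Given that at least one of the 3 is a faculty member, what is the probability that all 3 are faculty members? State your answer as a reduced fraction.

1/64

Work in counts. Selections with at least one faculty member: C(9,3) − C(6,3) = 84 − 20 = 64.
Of those, selections where all 3 are faculty members: C(3,3) = 1.
Conditional probability = 1/64.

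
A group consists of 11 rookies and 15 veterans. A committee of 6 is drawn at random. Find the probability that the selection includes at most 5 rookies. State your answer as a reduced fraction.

Total selections: C(26,6) = 230230.
Favorable selections (at most 5 rookies): C(11,0)·C(15,6) + C(11,1)·C(15,5) + C(11,2)·C(15,4) + C(11,3)·C(15,3) + C(11,4)·C(15,2) + C(11,5)·C(15,1) = 5005 + 33033 + 75075 + 75075 + 34650 + 6930 = 229768.
Probability = 229768/230230 = 1492/1495.

1492/1495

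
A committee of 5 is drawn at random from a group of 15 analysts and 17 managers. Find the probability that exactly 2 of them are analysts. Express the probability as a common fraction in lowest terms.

There are C(32,5) = 201376 ways to choose 5 from 32.
Selections with exactly 2 analysts: choose 2 of the 15 analysts and 3 of the 17 managers, C(15,2)·C(17,3) = 105·680 = 71400.
Probability = 71400/201376 = 1275/3596.

1275/3596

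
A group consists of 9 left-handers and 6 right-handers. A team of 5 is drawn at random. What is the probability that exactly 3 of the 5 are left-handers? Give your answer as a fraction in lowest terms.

60/143

Total number of selections: C(15,5) = 3003.
Selections with exactly 3 left-handers: choose 3 of the 9 left-handers and 2 of the 6 right-handers, C(9,3)·C(6,2) = 84·15 = 1260.
Probability = 1260/3003 = 60/143.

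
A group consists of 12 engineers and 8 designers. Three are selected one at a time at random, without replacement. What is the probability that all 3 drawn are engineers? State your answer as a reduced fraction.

11/57

Multiply the conditional probabilities at each draw: 12/20 · 11/19 · 10/18 = 1320/6840 = 11/57.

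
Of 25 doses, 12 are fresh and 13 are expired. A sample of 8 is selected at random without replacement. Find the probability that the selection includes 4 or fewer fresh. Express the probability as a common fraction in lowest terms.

Total selections: C(25,8) = 1081575.
Count the complement (more than 4 fresh): C(12,5)·C(13,3) + C(12,6)·C(13,2) + C(12,7)·C(13,1) + C(12,8)·C(13,0) = 226512 + 72072 + 10296 + 495 = 309375.
Probability = 1 − 309375/1081575 = 772200/1081575 = 312/437.

312/437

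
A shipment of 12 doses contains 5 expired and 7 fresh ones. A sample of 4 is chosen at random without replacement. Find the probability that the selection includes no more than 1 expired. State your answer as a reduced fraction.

14/33

Total selections: C(12,4) = 495.
Favorable selections (no more than 1 expired): C(5,0)·C(7,4) + C(5,1)·C(7,3) = 35 + 175 = 210.
Probability = 210/495 = 14/33.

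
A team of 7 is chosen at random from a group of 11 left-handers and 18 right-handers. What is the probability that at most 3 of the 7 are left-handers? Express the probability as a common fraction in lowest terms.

Total selections: C(29,7) = 1560780.
Favorable selections (at most 3 left-handers): C(11,0)·C(18,7) + C(11,1)·C(18,6) + C(11,2)·C(18,5) + C(11,3)·C(18,4) = 31824 + 204204 + 471240 + 504900 = 1212168.
Probability = 1212168/1560780 = 101014/130065.

101014/130065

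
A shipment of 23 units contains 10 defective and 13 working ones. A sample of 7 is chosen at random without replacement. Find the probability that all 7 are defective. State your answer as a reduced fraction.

40/81719

There are C(23,7) = 245157 possible selections.
Selections with all defective: C(10,7) = 120.
Probability = 120/245157 = 40/81719.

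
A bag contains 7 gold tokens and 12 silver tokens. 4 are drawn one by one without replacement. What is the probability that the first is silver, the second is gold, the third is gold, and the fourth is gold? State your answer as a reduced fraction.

35/1292

Multiply the conditional probabilities at each draw: 12/19 · 7/18 · 6/17 · 5/16 = 2520/93024 = 35/1292.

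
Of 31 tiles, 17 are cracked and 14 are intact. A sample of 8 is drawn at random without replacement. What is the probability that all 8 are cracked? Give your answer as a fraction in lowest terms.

There are C(31,8) = 7888725 possible selections.
Selections with all cracked: C(17,8) = 24310.
Probability = 24310/7888725 = 374/121365.

374/121365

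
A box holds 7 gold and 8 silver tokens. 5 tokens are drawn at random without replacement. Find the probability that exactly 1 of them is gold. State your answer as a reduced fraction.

70/429

Total number of selections: C(15,5) = 3003.
Selections with exactly 1 gold: choose 1 of the 7 gold and 4 of the 8 silver, C(7,1)·C(8,4) = 7·70 = 490.
Probability = 490/3003 = 70/429.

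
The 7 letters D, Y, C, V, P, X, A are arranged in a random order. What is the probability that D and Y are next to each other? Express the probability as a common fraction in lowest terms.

There are 7! = 5040 arrangements.
Treat D and Y as a block: 6! arrangements of the blocks × 2 orders within the block = 2·720 = 1440.
Probability = 1440/5040 = 2/7.

2/7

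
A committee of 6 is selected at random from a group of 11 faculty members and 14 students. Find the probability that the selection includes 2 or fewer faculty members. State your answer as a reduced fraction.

There are C(25,6) = 177100 ways to choose the 6.
Favorable selections (2 or fewer faculty members): C(11,0)·C(14,6) + C(11,1)·C(14,5) + C(11,2)·C(14,4) = 3003 + 22022 + 55055 = 80080.
Probability = 80080/177100 = 52/115.

52/115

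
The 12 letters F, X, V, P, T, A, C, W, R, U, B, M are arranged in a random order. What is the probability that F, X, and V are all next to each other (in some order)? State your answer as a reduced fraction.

There are 12! = 479001600 arrangements.
Treat the three as one block: 10! placements × 3! orders within the block = 3628800·6 = 21772800.
Probability = 21772800/479001600 = 1/22.

1/22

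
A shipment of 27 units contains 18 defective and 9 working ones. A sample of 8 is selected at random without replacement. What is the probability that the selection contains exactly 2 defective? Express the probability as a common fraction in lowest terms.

Total number of selections: C(27,8) = 2220075.
Selections with exactly 2 defective: choose 2 of the 18 defective and 6 of the 9 working, C(18,2)·C(9,6) = 153·84 = 12852.
Probability = 12852/2220075 = 476/82225.

476/82225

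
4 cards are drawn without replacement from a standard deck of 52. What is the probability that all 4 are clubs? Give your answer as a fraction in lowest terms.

11/4165

There are C(52,4) = 270725 possible 4-card hands.
Hands that are all clubs: C(13,4) = 715.
Probability = 715/270725 = 11/4165.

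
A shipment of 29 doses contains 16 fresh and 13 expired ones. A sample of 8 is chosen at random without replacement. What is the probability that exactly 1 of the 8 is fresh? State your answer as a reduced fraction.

64/10005

The sample space is all 8-subsets of the 29: C(29,8) = 4292145.
Selections with exactly 1 fresh: choose 1 of the 16 fresh and 7 of the 13 expired, C(16,1)·C(13,7) = 16·1716 = 27456.
Probability = 27456/4292145 = 64/10005.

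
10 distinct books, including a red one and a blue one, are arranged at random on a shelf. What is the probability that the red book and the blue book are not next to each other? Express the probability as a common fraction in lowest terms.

There are 10! = 3628800 arrangements.
Arrangements with the red book and the blue book adjacent: 2·9! = 725760.
So not adjacent: 3628800 − 725760 = 2903040, probability 2903040/3628800 = 4/5.

4/5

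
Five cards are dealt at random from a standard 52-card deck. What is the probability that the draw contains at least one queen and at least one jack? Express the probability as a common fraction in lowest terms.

6509/64974

There are C(52,5) = 2598960 possible draws.
By inclusion-exclusion on the complements, draws missing all queens or all jacks: C(48,5) + C(48,5) − C(44,5) = 1712304 + 1712304 − 1086008 = 2338600.
So draws with at least one of each: 2598960 − 2338600 = 260360, probability 260360/2598960 = 6509/64974.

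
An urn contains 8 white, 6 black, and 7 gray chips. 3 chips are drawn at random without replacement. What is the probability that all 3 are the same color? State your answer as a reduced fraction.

111/1330

There are C(21,3) = 1330 ways to draw 3 chips.
All same color: C(8,3) + C(6,3) + C(7,3) = 56 + 20 + 35 = 111.
Probability = 111/1330.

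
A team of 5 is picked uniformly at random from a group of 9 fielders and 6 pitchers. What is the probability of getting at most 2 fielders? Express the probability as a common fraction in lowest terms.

41/143

Total selections: C(15,5) = 3003.
Favorable selections (at most 2 fielders): C(9,0)·C(6,5) + C(9,1)·C(6,4) + C(9,2)·C(6,3) = 6 + 135 + 720 = 861.
Probability = 861/3003 = 41/143.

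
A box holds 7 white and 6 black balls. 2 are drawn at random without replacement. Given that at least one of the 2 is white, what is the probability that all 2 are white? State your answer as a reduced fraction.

1/3

Work in counts. Selections with at least one white: C(13,2) − C(6,2) = 78 − 15 = 63.
Of those, selections where all 2 are white: C(7,2) = 21.
Conditional probability = 21/63 = 1/3.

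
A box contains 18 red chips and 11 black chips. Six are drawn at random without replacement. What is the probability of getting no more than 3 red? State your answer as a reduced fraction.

1243/3045

Total selections: C(29,6) = 475020.
Count the complement (more than 3 red): C(18,4)·C(11,2) + C(18,5)·C(11,1) + C(18,6)·C(11,0) = 168300 + 94248 + 18564 = 281112.
Probability = 1 − 281112/475020 = 193908/475020 = 1243/3045.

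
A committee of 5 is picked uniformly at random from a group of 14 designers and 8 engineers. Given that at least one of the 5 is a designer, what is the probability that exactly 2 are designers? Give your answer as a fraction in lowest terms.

Work in counts. Selections with at least one designer: C(22,5) − C(8,5) = 26334 − 56 = 26278.
Of those, selections where exactly 2 are designers: C(14,2)·C(8,3) = 91·56 = 5096.
Conditional probability = 5096/26278 = 364/1877.

364/1877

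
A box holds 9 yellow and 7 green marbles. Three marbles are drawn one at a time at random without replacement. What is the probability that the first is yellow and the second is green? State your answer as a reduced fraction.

21/80

Multiply the conditional probabilities at each draw: 9/16 · 7/15 = 63/240 = 21/80.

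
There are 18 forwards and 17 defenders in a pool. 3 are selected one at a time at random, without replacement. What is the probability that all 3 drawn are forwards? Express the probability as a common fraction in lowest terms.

48/385

Multiply the conditional probabilities at each draw: 18/35 · 17/34 · 16/33 = 4896/39270 = 48/385.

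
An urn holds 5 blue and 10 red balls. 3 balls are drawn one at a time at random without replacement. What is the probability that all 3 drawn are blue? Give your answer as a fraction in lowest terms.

2/91

Multiply the conditional probabilities at each draw: 5/15 · 4/14 · 3/13 = 60/2730 = 2/91.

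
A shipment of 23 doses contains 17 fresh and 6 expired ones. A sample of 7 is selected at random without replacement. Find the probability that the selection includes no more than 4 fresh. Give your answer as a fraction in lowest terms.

3449/14421

Total selections: C(23,7) = 245157.
Count the complement (more than 4 fresh): C(17,5)·C(6,2) + C(17,6)·C(6,1) + C(17,7)·C(6,0) = 92820 + 74256 + 19448 = 186524.
Probability = 1 − 186524/245157 = 58633/245157 = 3449/14421.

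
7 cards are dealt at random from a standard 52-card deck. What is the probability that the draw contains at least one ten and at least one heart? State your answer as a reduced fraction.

There are C(52,7) = 133784560 possible draws.
By inclusion-exclusion on the complements, draws missing all tens or all hearts: C(48,7) + C(39,7) − C(36,7) = 73629072 + 15380937 − 8347680 = 80662329.
So draws with at least one of each: 133784560 − 80662329 = 53122231, probability 53122231/133784560.

53122231/133784560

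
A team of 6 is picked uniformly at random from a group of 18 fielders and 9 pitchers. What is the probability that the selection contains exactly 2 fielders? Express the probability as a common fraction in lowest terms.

1071/16445

There are C(27,6) = 296010 ways to choose 6 from 27.
Selections with exactly 2 fielders: choose 2 of the 18 fielders and 4 of the 9 pitchers, C(18,2)·C(9,4) = 153·126 = 19278.
Probability = 19278/296010 = 1071/16445.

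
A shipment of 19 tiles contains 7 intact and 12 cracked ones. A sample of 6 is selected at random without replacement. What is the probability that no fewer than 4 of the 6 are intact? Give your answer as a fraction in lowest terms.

367/3876

There are C(19,6) = 27132 ways to choose the 6.
Favorable selections (no fewer than 4 intact): C(7,4)·C(12,2) + C(7,5)·C(12,1) + C(7,6)·C(12,0) = 2310 + 252 + 7 = 2569.
Probability = 2569/27132 = 367/3876.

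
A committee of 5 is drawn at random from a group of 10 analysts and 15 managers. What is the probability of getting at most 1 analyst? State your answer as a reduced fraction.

Total selections: C(25,5) = 53130.
Favorable selections (at most 1 analyst): C(10,0)·C(15,5) + C(10,1)·C(15,4) = 3003 + 13650 = 16653.
Probability = 16653/53130 = 793/2530.

793/2530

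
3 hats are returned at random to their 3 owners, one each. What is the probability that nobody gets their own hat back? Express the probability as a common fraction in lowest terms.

1/3

There are 3! = 6 assignments.
By inclusion-exclusion, assignments with no fixed points: C(3,0)·3! − C(3,1)·2! + C(3,2)·1! − C(3,3)·0! = 2.
Probability = 2/6 = 1/3.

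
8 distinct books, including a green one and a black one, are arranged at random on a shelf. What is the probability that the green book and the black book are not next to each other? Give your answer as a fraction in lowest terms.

There are 8! = 40320 arrangements.
Arrangements with the green book and the black book adjacent: 2·7! = 10080.
So not adjacent: 40320 − 10080 = 30240, probability 30240/40320 = 3/4.

3/4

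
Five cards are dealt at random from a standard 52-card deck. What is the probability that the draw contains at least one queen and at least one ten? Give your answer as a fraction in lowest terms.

There are C(52,5) = 2598960 possible draws.
By inclusion-exclusion on the complements, draws missing all queens or all tens: C(48,5) + C(48,5) − C(44,5) = 1712304 + 1712304 − 1086008 = 2338600.
So draws with at least one of each: 2598960 − 2338600 = 260360, probability 260360/2598960 = 6509/64974.

6509/64974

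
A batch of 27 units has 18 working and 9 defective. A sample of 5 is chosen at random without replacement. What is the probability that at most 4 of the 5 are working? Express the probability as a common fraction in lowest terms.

4009/4485

Total selections: C(27,5) = 80730.
The complement is exactly 5 working: C(18,5)·C(9,0) = 8568.
Probability = 1 − 8568/80730 = 72162/80730 = 4009/4485.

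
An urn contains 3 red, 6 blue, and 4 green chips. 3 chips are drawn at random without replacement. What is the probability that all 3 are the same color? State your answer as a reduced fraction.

There are C(13,3) = 286 ways to draw 3 chips.
All same color: C(3,3) + C(6,3) + C(4,3) = 1 + 20 + 4 = 25.
Probability = 25/286.

25/286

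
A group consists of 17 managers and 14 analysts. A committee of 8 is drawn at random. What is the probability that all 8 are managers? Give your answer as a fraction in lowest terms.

There are C(31,8) = 7888725 possible selections.
Selections with all managers: C(17,8) = 24310.
Probability = 24310/7888725 = 374/121365.

374/121365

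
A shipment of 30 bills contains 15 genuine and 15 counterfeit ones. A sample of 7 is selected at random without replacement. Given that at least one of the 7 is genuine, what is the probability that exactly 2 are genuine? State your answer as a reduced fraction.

539/3469

Work in counts. Selections with at least one genuine: C(30,7) − C(15,7) = 2035800 − 6435 = 2029365.
Of those, selections where exactly 2 are genuine: C(15,2)·C(15,5) = 105·3003 = 315315.
Conditional probability = 315315/2029365 = 539/3469.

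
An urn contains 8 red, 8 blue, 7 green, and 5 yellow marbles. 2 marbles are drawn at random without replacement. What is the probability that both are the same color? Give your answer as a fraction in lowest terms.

29/126

There are C(28,2) = 378 ways to draw 2 marbles.
All same color: C(8,2) + C(8,2) + C(7,2) + C(5,2) = 28 + 28 + 21 + 10 = 87.
Probability = 87/378 = 29/126.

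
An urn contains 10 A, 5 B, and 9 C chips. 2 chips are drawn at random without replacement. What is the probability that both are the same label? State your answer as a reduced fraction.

91/276

There are C(24,2) = 276 ways to draw 2 chips.
All same label: C(10,2) + C(5,2) + C(9,2) = 45 + 10 + 36 = 91.
Probability = 91/276.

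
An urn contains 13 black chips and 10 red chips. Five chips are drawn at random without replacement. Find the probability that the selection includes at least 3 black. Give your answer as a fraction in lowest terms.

1937/3059

Total selections: C(23,5) = 33649.
Favorable selections (at least 3 black): C(13,3)·C(10,2) + C(13,4)·C(10,1) + C(13,5)·C(10,0) = 12870 + 7150 + 1287 = 21307.
Probability = 21307/33649 = 1937/3059.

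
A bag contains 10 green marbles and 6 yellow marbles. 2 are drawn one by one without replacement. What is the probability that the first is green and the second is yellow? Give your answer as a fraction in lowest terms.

1/4

Multiply the conditional probabilities at each draw: 10/16 · 6/15 = 60/240 = 1/4.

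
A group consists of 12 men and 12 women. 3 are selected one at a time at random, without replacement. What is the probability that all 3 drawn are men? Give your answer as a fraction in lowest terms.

Multiply the conditional probabilities at each draw: 12/24 · 11/23 · 10/22 = 1320/12144 = 5/46.

5/46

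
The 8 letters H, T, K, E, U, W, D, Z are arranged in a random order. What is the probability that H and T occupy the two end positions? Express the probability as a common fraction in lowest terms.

1/28

There are 8! = 40320 arrangements.
Place H and T at the ends in 2 ways, arrange the remaining 6 in 6! = 720 ways: 2·720 = 1440.
Probability = 1440/40320 = 1/28.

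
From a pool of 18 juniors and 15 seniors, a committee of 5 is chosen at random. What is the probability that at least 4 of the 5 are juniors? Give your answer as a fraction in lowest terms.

4539/19778

Total selections: C(33,5) = 237336.
Favorable selections (at least 4 juniors): C(18,4)·C(15,1) + C(18,5)·C(15,0) = 45900 + 8568 = 54468.
Probability = 54468/237336 = 4539/19778.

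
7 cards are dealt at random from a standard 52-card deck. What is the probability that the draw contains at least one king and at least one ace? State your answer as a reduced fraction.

There are C(52,7) = 133784560 possible draws.
By inclusion-exclusion on the complements, draws missing all kings or all aces: C(48,7) + C(48,7) − C(44,7) = 73629072 + 73629072 − 38320568 = 108937576.
So draws with at least one of each: 133784560 − 108937576 = 24846984, probability 24846984/133784560 = 3105873/16723070.

3105873/16723070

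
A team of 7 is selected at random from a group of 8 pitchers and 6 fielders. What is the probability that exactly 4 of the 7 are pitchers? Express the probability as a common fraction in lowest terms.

175/429

The sample space is all 7-subsets of the 14: C(14,7) = 3432.
Selections with exactly 4 pitchers: choose 4 of the 8 pitchers and 3 of the 6 fielders, C(8,4)·C(6,3) = 70·20 = 1400.
Probability = 1400/3432 = 175/429.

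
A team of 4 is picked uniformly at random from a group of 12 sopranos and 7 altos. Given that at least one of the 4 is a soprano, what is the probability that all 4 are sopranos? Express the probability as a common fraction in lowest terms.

495/3841

Work in counts. Selections with at least one soprano: C(19,4) − C(7,4) = 3876 − 35 = 3841.
Of those, selections where all 4 are sopranos: C(12,4) = 495.
Conditional probability = 495/3841.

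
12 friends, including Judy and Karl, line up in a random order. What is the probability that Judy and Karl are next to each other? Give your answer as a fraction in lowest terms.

1/6

There are 12! = 479001600 arrangements.
Treat Judy and Karl as a block: 11! arrangements of the blocks × 2 orders within the block = 2·39916800 = 79833600.
Probability = 79833600/479001600 = 1/6.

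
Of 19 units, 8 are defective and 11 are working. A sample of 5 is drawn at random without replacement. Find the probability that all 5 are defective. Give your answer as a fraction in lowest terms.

There are C(19,5) = 11628 possible selections.
Selections with all defective: C(8,5) = 56.
Probability = 56/11628 = 14/2907.

14/2907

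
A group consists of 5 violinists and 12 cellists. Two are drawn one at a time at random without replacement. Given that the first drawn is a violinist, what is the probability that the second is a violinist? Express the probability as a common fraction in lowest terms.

1/4

After removing one violinist, 16 remain: 4 violinists and 12 cellists.
So the probability the next is a violinist is 4/16 = 1/4.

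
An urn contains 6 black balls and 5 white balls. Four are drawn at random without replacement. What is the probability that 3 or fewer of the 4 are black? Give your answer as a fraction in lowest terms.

There are C(11,4) = 330 ways to choose the 4.
The complement is exactly 4 black: C(6,4)·C(5,0) = 15.
Probability = 1 − 15/330 = 315/330 = 21/22.

21/22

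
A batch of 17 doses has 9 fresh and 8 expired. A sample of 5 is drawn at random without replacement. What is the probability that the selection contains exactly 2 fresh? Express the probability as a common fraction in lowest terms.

72/221

The sample space is all 5-subsets of the 17: C(17,5) = 6188.
Selections with exactly 2 fresh: choose 2 of the 9 fresh and 3 of the 8 expired, C(9,2)·C(8,3) = 36·56 = 2016.
Probability = 2016/6188 = 72/221.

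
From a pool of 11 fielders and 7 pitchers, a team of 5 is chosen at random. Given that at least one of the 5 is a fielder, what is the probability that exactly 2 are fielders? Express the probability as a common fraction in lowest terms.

Work in counts. Selections with at least one fielder: C(18,5) − C(7,5) = 8568 − 21 = 8547.
Of those, selections where exactly 2 are fielders: C(11,2)·C(7,3) = 55·35 = 1925.
Conditional probability = 1925/8547 = 25/111.

25/111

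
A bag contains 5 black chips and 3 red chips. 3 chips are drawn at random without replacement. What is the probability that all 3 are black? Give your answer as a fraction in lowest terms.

There are C(8,3) = 56 possible selections.
Selections with all black: C(5,3) = 10.
Probability = 10/56 = 5/28.

5/28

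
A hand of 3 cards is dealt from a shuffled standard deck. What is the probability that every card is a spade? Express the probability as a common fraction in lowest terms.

There are C(52,3) = 22100 possible 3-card hands.
Hands that are all spades: C(13,3) = 286.
Probability = 286/22100 = 11/850.

11/850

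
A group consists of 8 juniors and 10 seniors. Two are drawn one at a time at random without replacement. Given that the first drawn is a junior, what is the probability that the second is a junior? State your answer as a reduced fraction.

After removing one junior, 17 remain: 7 juniors and 10 seniors.
So the probability the next is a junior is 7/17.

7/17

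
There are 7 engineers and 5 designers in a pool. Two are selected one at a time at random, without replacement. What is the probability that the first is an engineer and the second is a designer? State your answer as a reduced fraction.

35/132

Multiply the conditional probabilities at each draw: 7/12 · 5/11 = 35/132.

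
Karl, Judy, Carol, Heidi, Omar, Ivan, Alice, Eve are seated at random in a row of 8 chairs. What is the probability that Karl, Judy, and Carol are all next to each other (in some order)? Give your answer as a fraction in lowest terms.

There are 8! = 40320 arrangements.
Treat the three as one block: 6! placements × 3! orders within the block = 720·6 = 4320.
Probability = 4320/40320 = 3/28.

3/28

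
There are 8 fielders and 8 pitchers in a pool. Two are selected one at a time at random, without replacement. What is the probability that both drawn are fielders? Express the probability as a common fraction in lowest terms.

7/30

Multiply the conditional probabilities at each draw: 8/16 · 7/15 = 56/240 = 7/30.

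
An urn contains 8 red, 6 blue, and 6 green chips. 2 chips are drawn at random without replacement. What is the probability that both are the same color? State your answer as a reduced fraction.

There are C(20,2) = 190 ways to draw 2 chips.
All same color: C(8,2) + C(6,2) + C(6,2) = 28 + 15 + 15 = 58.
Probability = 58/190 = 29/95.

29/95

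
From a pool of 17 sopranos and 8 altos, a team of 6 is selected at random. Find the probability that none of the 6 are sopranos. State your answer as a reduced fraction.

There are C(25,6) = 177100 possible selections.
Selections with no sopranos (all altos): C(8,6) = 28.
Probability = 28/177100 = 1/6325.

1/6325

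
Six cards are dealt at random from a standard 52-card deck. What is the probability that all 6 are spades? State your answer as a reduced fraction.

33/391510

There are C(52,6) = 20358520 possible 6-card hands.
Hands that are all spades: C(13,6) = 1716.
Probability = 1716/20358520 = 33/391510.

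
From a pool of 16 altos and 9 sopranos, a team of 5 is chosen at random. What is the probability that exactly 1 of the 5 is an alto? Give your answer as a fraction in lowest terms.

There are C(25,5) = 53130 ways to choose 5 from 25.
Selections with exactly 1 alto: choose 1 of the 16 altos and 4 of the 9 sopranos, C(16,1)·C(9,4) = 16·126 = 2016.
Probability = 2016/53130 = 48/1265.

48/1265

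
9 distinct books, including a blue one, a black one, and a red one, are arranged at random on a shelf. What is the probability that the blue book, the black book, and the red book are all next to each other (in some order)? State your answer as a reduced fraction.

There are 9! = 362880 arrangements.
Treat the three as one block: 7! placements × 3! orders within the block = 5040·6 = 30240.
Probability = 30240/362880 = 1/12.

1/12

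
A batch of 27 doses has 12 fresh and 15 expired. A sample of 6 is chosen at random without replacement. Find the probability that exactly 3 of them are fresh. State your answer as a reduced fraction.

The sample space is all 6-subsets of the 27: C(27,6) = 296010.
Selections with exactly 3 fresh: choose 3 of the 12 fresh and 3 of the 15 expired, C(12,3)·C(15,3) = 220·455 = 100100.
Probability = 100100/296010 = 70/207.

70/207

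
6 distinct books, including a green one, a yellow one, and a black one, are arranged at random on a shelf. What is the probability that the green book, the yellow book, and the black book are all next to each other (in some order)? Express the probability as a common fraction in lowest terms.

There are 6! = 720 arrangements.
Treat the three as one block: 4! placements × 3! orders within the block = 24·6 = 144.
Probability = 144/720 = 1/5.

1/5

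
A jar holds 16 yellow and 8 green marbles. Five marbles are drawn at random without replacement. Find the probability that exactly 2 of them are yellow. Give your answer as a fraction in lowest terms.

40/253

The sample space is all 5-subsets of the 24: C(24,5) = 42504.
Selections with exactly 2 yellow: choose 2 of the 16 yellow and 3 of the 8 green, C(16,2)·C(8,3) = 120·56 = 6720.
Probability = 6720/42504 = 40/253.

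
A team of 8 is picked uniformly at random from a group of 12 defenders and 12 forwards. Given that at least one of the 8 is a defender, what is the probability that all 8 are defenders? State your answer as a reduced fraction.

Work in counts. Selections with at least one defender: C(24,8) − C(12,8) = 735471 − 495 = 734976.
Of those, selections where all 8 are defenders: C(12,8) = 495.
Conditional probability = 495/734976 = 5/7424.

5/7424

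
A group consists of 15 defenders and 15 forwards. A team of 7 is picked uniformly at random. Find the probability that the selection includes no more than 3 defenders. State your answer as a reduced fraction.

There are C(30,7) = 2035800 ways to choose the 7.
Favorable selections (no more than 3 defenders): C(15,0)·C(15,7) + C(15,1)·C(15,6) + C(15,2)·C(15,5) + C(15,3)·C(15,4) = 6435 + 75075 + 315315 + 621075 = 1017900.
Probability = 1017900/2035800 = 1/2.

1/2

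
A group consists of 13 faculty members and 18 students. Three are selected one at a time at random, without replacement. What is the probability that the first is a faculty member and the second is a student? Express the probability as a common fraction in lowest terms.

Multiply the conditional probabilities at each draw: 13/31 · 18/30 = 234/930 = 39/155.

39/155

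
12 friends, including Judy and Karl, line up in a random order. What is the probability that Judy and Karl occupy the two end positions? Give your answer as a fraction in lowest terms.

1/66

There are 12! = 479001600 arrangements.
Place Judy and Karl at the ends in 2 ways, arrange the remaining 10 in 10! = 3628800 ways: 2·3628800 = 7257600.
Probability = 7257600/479001600 = 1/66.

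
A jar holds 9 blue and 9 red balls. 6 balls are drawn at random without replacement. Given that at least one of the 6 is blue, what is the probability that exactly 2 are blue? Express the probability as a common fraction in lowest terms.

Work in counts. Selections with at least one blue: C(18,6) − C(9,6) = 18564 − 84 = 18480.
Of those, selections where exactly 2 are blue: C(9,2)·C(9,4) = 36·126 = 4536.
Conditional probability = 4536/18480 = 27/110.

27/110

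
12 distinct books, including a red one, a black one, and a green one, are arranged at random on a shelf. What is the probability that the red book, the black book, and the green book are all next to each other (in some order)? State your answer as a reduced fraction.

There are 12! = 479001600 arrangements.
Treat the three as one block: 10! placements × 3! orders within the block = 3628800·6 = 21772800.
Probability = 21772800/479001600 = 1/22.

1/22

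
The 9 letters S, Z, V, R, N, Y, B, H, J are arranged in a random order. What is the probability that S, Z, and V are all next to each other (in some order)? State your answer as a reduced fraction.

There are 9! = 362880 arrangements.
Treat the three as one block: 7! placements × 3! orders within the block = 5040·6 = 30240.
Probability = 30240/362880 = 1/12.

1/12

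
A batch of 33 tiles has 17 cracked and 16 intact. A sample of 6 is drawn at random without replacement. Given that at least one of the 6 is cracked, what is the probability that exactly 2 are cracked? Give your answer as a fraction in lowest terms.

Work in counts. Selections with at least one cracked: C(33,6) − C(16,6) = 1107568 − 8008 = 1099560.
Of those, selections where exactly 2 are cracked: C(17,2)·C(16,4) = 136·1820 = 247520.
Conditional probability = 247520/1099560 = 52/231.

52/231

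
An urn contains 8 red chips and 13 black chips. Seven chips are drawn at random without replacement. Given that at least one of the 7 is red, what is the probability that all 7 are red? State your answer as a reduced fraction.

2/28641

Work in counts. Selections with at least one red: C(21,7) − C(13,7) = 116280 − 1716 = 114564.
Of those, selections where all 7 are red: C(8,7) = 8.
Conditional probability = 8/114564 = 2/28641.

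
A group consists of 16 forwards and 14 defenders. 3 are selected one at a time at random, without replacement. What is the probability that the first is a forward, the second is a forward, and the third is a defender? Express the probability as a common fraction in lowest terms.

4/29

Multiply the conditional probabilities at each draw: 16/30 · 15/29 · 14/28 = 3360/24360 = 4/29.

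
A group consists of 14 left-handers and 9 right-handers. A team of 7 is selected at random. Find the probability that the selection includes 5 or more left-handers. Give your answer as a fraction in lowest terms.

There are C(23,7) = 245157 ways to choose the 7.
Favorable selections (5 or more left-handers): C(14,5)·C(9,2) + C(14,6)·C(9,1) + C(14,7)·C(9,0) = 72072 + 27027 + 3432 = 102531.
Probability = 102531/245157 = 3107/7429.

3107/7429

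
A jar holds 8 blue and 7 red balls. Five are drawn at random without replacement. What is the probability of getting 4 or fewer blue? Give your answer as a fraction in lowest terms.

421/429

There are C(15,5) = 3003 ways to choose the 5.
The complement is exactly 5 blue: C(8,5)·C(7,0) = 56.
Probability = 1 − 56/3003 = 2947/3003 = 421/429.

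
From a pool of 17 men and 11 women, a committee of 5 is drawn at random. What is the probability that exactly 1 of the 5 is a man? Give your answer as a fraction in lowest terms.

Total number of selections: C(28,5) = 98280.
Selections with exactly 1 man: choose 1 of the 17 men and 4 of the 11 women, C(17,1)·C(11,4) = 17·330 = 5610.
Probability = 5610/98280 = 187/3276.

187/3276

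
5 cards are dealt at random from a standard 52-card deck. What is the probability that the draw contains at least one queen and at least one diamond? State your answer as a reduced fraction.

There are C(52,5) = 2598960 possible draws.
By inclusion-exclusion on the complements, draws missing all queens or all diamonds: C(48,5) + C(39,5) − C(36,5) = 1712304 + 575757 − 376992 = 1911069.
So draws with at least one of each: 2598960 − 1911069 = 687891, probability 687891/2598960 = 229297/866320.

229297/866320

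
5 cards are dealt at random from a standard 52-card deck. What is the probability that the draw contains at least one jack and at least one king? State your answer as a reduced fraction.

There are C(52,5) = 2598960 possible draws.
By inclusion-exclusion on the complements, draws missing all jacks or all kings: C(48,5) + C(48,5) − C(44,5) = 1712304 + 1712304 − 1086008 = 2338600.
So draws with at least one of each: 2598960 − 2338600 = 260360, probability 260360/2598960 = 6509/64974.

6509/64974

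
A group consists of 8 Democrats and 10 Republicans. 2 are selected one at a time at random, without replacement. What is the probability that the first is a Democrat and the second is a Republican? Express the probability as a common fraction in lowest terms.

Multiply the conditional probabilities at each draw: 8/18 · 10/17 = 80/306 = 40/153.

40/153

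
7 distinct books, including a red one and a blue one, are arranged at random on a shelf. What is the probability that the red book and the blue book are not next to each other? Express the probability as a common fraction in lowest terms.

There are 7! = 5040 arrangements.
Arrangements with the red book and the blue book adjacent: 2·6! = 1440.
So not adjacent: 5040 − 1440 = 3600, probability 3600/5040 = 5/7.

5/7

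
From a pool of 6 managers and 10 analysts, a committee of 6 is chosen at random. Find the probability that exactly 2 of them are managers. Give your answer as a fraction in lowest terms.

225/572

There are C(16,6) = 8008 ways to choose 6 from 16.
Selections with exactly 2 managers: choose 2 of the 6 managers and 4 of the 10 analysts, C(6,2)·C(10,4) = 15·210 = 3150.
Probability = 3150/8008 = 225/572.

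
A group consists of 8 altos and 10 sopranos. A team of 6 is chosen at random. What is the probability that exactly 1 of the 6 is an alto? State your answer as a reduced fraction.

24/221

There are C(18,6) = 18564 ways to choose 6 from 18.
Selections with exactly 1 alto: choose 1 of the 8 altos and 5 of the 10 sopranos, C(8,1)·C(10,5) = 8·252 = 2016.
Probability = 2016/18564 = 24/221.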